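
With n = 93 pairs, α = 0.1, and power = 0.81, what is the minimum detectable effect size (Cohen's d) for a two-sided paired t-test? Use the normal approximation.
d ≈ 0.26

Minimum detectable effect (paired t-test, normal approximation):
d = (z_{α/2} + z_β) / √n
d = (1.645 + 0.878) / √93
d = 2.523 / 9.644
d ≈ 0.26

By Cohen's convention (0.2 small / 0.5 medium / 0.8 large): small effect.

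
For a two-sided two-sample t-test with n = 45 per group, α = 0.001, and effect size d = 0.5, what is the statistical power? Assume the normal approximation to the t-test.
Power ≈ 0.18

Power calculation (two-sample t-test, normal approximation):
z_β = d · √(n/2) - z_{α/2}
z_β = 0.5 · √(45/2) - 3.291
z_β = 0.5 · 4.743 - 3.291
z_β = -0.919

Power = Φ(z_β) = Φ(-0.919) ≈ 0.179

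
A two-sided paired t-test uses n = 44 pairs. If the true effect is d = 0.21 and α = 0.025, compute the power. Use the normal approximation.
Power ≈ 0.20

Power calculation (paired t-test, normal approximation):
z_β = d · √n - z_{α/2}
z_β = 0.21 · √44 - 2.241
z_β = 0.21 · 6.633 - 2.241
z_β = -0.848

Power = Φ(z_β) = Φ(-0.848) ≈ 0.198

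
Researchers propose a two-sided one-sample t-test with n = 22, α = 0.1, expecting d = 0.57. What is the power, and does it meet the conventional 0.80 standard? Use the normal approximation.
Power ≈ 0.85; the study is adequately powered (power ≥ 0.80)

Power calculation (one-sample t-test, normal approximation):
z_β = d · √n - z_{α/2}
z_β = 0.57 · √22 - 1.645
z_β = 0.57 · 4.690 - 1.645
z_β = 1.029

Power = Φ(z_β) = Φ(1.029) ≈ 0.848

Effect size d = 0.57 is medium by Cohen's convention (0.2/0.5/0.8).

Threshold: power ≥ 0.80 is conventionally adequate.
Power ≈ 0.85 → the study is adequately powered (power ≥ 0.80).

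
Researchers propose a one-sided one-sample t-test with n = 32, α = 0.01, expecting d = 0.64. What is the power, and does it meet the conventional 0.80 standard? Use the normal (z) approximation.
Power ≈ 0.90; the study is adequately powered (power ≥ 0.80)

Power calculation (one-sample t-test, normal approximation):
z_β = d · √n - z_α
z_β = 0.64 · √32 - 2.326
z_β = 0.64 · 5.657 - 2.326
z_β = 1.294

Power = Φ(z_β) = Φ(1.294) ≈ 0.902

Effect size d = 0.64 is medium by Cohen's convention (0.2/0.5/0.8).

Threshold: power ≥ 0.80 is conventionally adequate.
Power ≈ 0.90 → the study is adequately powered (power ≥ 0.80).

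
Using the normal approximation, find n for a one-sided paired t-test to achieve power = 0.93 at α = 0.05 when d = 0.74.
n = 18 pairs

Sample size formula (paired t-test, normal approximation):
n = ((z_α + z_β) / d)²

z_α = 1.645 (for α = 0.05, one-sided)
z_β = 1.476 (for power = 0.93)
d = 0.74

n = ((1.645 + 1.476) / 0.74)²
n = (4.218)²
n ≈ 17.79
Round up to the next whole number: n = 18 pairs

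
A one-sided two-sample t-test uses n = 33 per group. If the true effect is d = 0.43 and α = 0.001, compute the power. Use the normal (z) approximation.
Power ≈ 0.09

Power calculation (two-sample t-test, normal approximation):
z_β = d · √(n/2) - z_α
z_β = 0.43 · √(33/2) - 3.090
z_β = 0.43 · 4.062 - 3.090
z_β = -1.344

Power = Φ(z_β) = Φ(-1.344) ≈ 0.090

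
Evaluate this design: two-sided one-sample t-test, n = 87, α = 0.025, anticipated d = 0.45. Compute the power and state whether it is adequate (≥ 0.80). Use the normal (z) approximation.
Power ≈ 0.97; the study is adequately powered (power ≥ 0.80)

Power calculation (one-sample t-test, normal approximation):
z_β = d · √n - z_{α/2}
z_β = 0.45 · √87 - 2.241
z_β = 0.45 · 9.327 - 2.241
z_β = 1.956

Power = Φ(z_β) = Φ(1.956) ≈ 0.975

Effect size d = 0.45 is small by Cohen's convention (0.2/0.5/0.8).

Threshold: power ≥ 0.80 is conventionally adequate.
Power ≈ 0.97 → the study is adequately powered (power ≥ 0.80).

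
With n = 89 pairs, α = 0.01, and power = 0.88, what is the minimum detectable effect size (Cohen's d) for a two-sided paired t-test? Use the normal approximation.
d ≈ 0.40

Minimum detectable effect (paired t-test, normal approximation):
d = (z_{α/2} + z_β) / √n
d = (2.576 + 1.175) / √89
d = 3.751 / 9.434
d ≈ 0.40

By Cohen's convention (0.2 small / 0.5 medium / 0.8 large): small effect.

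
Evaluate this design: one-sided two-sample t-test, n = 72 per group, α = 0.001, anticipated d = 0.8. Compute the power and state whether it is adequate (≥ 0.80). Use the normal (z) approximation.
Power ≈ 0.96; the study is adequately powered (power ≥ 0.80)

Power calculation (two-sample t-test, normal approximation):
z_β = d · √(n/2) - z_α
z_β = 0.8 · √(72/2) - 3.090
z_β = 0.8 · 6.000 - 3.090
z_β = 1.710

Power = Φ(z_β) = Φ(1.710) ≈ 0.956

Effect size d = 0.8 is large by Cohen's convention (0.2/0.5/0.8).

Threshold: power ≥ 0.80 is conventionally adequate.
Power ≈ 0.96 → the study is adequately powered (power ≥ 0.80).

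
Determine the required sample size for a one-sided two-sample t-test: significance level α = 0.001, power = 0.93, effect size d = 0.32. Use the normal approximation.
n = 408 per group

Sample size formula (two-sample t-test, normal approximation):
n = 2 · ((z_α + z_β) / d)²

z_α = 3.090 (for α = 0.001, one-sided)
z_β = 1.476 (for power = 0.93)
d = 0.32

n = 2 · ((3.090 + 1.476) / 0.32)²
n = 2 · (14.269)²
n ≈ 407.21
Round up to the next whole number: n = 408 per group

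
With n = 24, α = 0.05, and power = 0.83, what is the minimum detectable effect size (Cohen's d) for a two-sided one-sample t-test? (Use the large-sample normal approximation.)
d ≈ 0.59

Minimum detectable effect (one-sample t-test, normal approximation):
d = (z_{α/2} + z_β) / √n
d = (1.960 + 0.954) / √24
d = 2.914 / 4.899
d ≈ 0.59

By Cohen's convention (0.2 small / 0.5 medium / 0.8 large): medium effect.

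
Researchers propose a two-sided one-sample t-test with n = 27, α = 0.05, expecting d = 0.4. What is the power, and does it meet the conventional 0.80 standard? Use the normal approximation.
Power ≈ 0.55; the study is underpowered (power < 0.80)

Power calculation (one-sample t-test, normal approximation):
z_β = d · √n - z_{α/2}
z_β = 0.4 · √27 - 1.960
z_β = 0.4 · 5.196 - 1.960
z_β = 0.118

Power = Φ(z_β) = Φ(0.118) ≈ 0.547

Effect size d = 0.4 is small by Cohen's convention (0.2/0.5/0.8).

Threshold: power ≥ 0.80 is conventionally adequate.
Power ≈ 0.55 → the study is underpowered (power < 0.80).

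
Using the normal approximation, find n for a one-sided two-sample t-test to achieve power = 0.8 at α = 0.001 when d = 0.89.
n = 40 per group

Sample size formula (two-sample t-test, normal approximation):
n = 2 · ((z_α + z_β) / d)²

z_α = 3.090 (for α = 0.001, one-sided)
z_β = 0.842 (for power = 0.8)
d = 0.89

n = 2 · ((3.090 + 0.842) / 0.89)²
n = 2 · (4.418)²
n ≈ 39.04
Round up to the next whole number: n = 40 per group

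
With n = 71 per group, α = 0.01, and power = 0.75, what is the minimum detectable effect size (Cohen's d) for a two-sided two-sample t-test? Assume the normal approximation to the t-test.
d ≈ 0.55

Minimum detectable effect (two-sample t-test, normal approximation):
d = (z_{α/2} + z_β) / √(n/2)
d = (2.576 + 0.674) / √(71/2)
d = 3.250 / 5.958
d ≈ 0.55

By Cohen's convention (0.2 small / 0.5 medium / 0.8 large): medium effect.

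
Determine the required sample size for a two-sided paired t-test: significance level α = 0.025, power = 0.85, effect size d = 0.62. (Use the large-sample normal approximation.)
n = 28 pairs

Sample size formula (paired t-test, normal approximation):
n = ((z_{α/2} + z_β) / d)²

z_{α/2} = 2.241 (for α = 0.025, two-sided)
z_β = 1.036 (for power = 0.85)
d = 0.62

n = ((2.241 + 1.036) / 0.62)²
n = (5.285)²
n ≈ 27.93
Round up to the next whole number: n = 28 pairs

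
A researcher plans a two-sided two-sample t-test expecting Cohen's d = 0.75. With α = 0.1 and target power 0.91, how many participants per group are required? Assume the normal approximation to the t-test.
n = 32 per group

Sample size formula (two-sample t-test, normal approximation):
n = 2 · ((z_{α/2} + z_β) / d)²

z_{α/2} = 1.645 (for α = 0.1, two-sided)
z_β = 1.341 (for power = 0.91)
d = 0.75

n = 2 · ((1.645 + 1.341) / 0.75)²
n = 2 · (3.981)²
n ≈ 31.70
Round up to the next whole number: n = 32 per group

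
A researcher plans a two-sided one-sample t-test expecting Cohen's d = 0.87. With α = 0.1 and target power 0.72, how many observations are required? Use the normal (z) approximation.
n = 7

Sample size formula (one-sample t-test, normal approximation):
n = ((z_{α/2} + z_β) / d)²

z_{α/2} = 1.645 (for α = 0.1, two-sided)
z_β = 0.583 (for power = 0.72)
d = 0.87

n = ((1.645 + 0.583) / 0.87)²
n = (2.561)²
n ≈ 6.56
Round up to the next whole number: n = 7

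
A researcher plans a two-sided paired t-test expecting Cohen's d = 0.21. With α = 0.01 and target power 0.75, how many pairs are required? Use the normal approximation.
n = 240 pairs

Sample size formula (paired t-test, normal approximation):
n = ((z_{α/2} + z_β) / d)²

z_{α/2} = 2.576 (for α = 0.01, two-sided)
z_β = 0.674 (for power = 0.75)
d = 0.21

n = ((2.576 + 0.674) / 0.21)²
n = (15.476)²
n ≈ 239.51
Round up to the next whole number: n = 240 pairs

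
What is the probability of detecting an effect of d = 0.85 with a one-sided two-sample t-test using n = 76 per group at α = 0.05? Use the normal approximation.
Power ≈ 1.00

Power calculation (two-sample t-test, normal approximation):
z_β = d · √(n/2) - z_α
z_β = 0.85 · √(76/2) - 1.645
z_β = 0.85 · 6.164 - 1.645
z_β = 3.595

Power = Φ(z_β) = Φ(3.595) ≈ 1.000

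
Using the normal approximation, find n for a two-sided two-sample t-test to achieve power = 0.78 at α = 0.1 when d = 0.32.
n = 115 per group

Sample size formula (two-sample t-test, normal approximation):
n = 2 · ((z_{α/2} + z_β) / d)²

z_{α/2} = 1.645 (for α = 0.1, two-sided)
z_β = 0.772 (for power = 0.78)
d = 0.32

n = 2 · ((1.645 + 0.772) / 0.32)²
n = 2 · (7.553)²
n ≈ 114.10
Round up to the next whole number: n = 115 per group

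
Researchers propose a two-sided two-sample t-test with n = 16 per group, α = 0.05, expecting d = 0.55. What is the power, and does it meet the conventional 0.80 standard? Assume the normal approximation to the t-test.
Power ≈ 0.34; the study is underpowered (power < 0.80)

Power calculation (two-sample t-test, normal approximation):
z_β = d · √(n/2) - z_{α/2}
z_β = 0.55 · √(16/2) - 1.960
z_β = 0.55 · 2.828 - 1.960
z_β = -0.404

Power = Φ(z_β) = Φ(-0.404) ≈ 0.343

Effect size d = 0.55 is medium by Cohen's convention (0.2/0.5/0.8).

Threshold: power ≥ 0.80 is conventionally adequate.
Power ≈ 0.34 → the study is underpowered (power < 0.80).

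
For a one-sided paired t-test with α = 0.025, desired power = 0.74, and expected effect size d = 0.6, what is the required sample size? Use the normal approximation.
n = 19 pairs

Sample size formula (paired t-test, normal approximation):
n = ((z_α + z_β) / d)²

z_α = 1.960 (for α = 0.025, one-sided)
z_β = 0.643 (for power = 0.74)
d = 0.6

n = ((1.960 + 0.643) / 0.6)²
n = (4.338)²
n ≈ 18.82
Round up to the next whole number: n = 19 pairs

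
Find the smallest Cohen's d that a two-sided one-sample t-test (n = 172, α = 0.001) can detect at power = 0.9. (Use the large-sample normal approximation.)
d ≈ 0.35

Minimum detectable effect (one-sample t-test, normal approximation):
d = (z_{α/2} + z_β) / √n
d = (3.291 + 1.282) / √172
d = 4.572 / 13.115
d ≈ 0.35

By Cohen's convention (0.2 small / 0.5 medium / 0.8 large): small effect.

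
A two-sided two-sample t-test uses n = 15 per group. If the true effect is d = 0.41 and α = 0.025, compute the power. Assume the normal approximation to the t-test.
Power ≈ 0.13

Power calculation (two-sample t-test, normal approximation):
z_β = d · √(n/2) - z_{α/2}
z_β = 0.41 · √(15/2) - 2.241
z_β = 0.41 · 2.739 - 2.241
z_β = -1.119

Power = Φ(z_β) = Φ(-1.119) ≈ 0.132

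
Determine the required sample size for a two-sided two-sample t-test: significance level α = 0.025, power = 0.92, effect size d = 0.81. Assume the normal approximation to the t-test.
n = 41 per group

Sample size formula (two-sample t-test, normal approximation):
n = 2 · ((z_{α/2} + z_β) / d)²

z_{α/2} = 2.241 (for α = 0.025, two-sided)
z_β = 1.405 (for power = 0.92)
d = 0.81

n = 2 · ((2.241 + 1.405) / 0.81)²
n = 2 · (4.501)²
n ≈ 40.52
Round up to the next whole number: n = 41 per group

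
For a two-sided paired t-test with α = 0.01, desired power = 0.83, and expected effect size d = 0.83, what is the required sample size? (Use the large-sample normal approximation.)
n = 19 pairs

Sample size formula (paired t-test, normal approximation):
n = ((z_{α/2} + z_β) / d)²

z_{α/2} = 2.576 (for α = 0.01, two-sided)
z_β = 0.954 (for power = 0.83)
d = 0.83

n = ((2.576 + 0.954) / 0.83)²
n = (4.253)²
n ≈ 18.09
Round up to the next whole number: n = 19 pairs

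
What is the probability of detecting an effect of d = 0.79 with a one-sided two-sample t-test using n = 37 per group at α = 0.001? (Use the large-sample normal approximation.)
Power ≈ 0.62

Power calculation (two-sample t-test, normal approximation):
z_β = d · √(n/2) - z_α
z_β = 0.79 · √(37/2) - 3.090
z_β = 0.79 · 4.301 - 3.090
z_β = 0.308

Power = Φ(z_β) = Φ(0.308) ≈ 0.621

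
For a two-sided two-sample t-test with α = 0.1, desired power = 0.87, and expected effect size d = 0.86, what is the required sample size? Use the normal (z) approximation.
n = 21 per group

Sample size formula (two-sample t-test, normal approximation):
n = 2 · ((z_{α/2} + z_β) / d)²

z_{α/2} = 1.645 (for α = 0.1, two-sided)
z_β = 1.126 (for power = 0.87)
d = 0.86

n = 2 · ((1.645 + 1.126) / 0.86)²
n = 2 · (3.222)²
n ≈ 20.76
Round up to the next whole number: n = 21 per group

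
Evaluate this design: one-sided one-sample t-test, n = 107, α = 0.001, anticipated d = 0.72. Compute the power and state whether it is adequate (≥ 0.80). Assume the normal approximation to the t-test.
Power ≈ 1.00; the study is adequately powered (power ≥ 0.80)

Power calculation (one-sample t-test, normal approximation):
z_β = d · √n - z_α
z_β = 0.72 · √107 - 3.090
z_β = 0.72 · 10.344 - 3.090
z_β = 4.358

Power = Φ(z_β) = Φ(4.358) ≈ 1.000

Effect size d = 0.72 is medium by Cohen's convention (0.2/0.5/0.8).

Threshold: power ≥ 0.80 is conventionally adequate.
Power ≈ 1.00 → the study is adequately powered (power ≥ 0.80).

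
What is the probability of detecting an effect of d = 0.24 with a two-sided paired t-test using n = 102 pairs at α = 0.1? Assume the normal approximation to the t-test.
Power ≈ 0.78

Power calculation (paired t-test, normal approximation):
z_β = d · √n - z_{α/2}
z_β = 0.24 · √102 - 1.645
z_β = 0.24 · 10.100 - 1.645
z_β = 0.779

Power = Φ(z_β) = Φ(0.779) ≈ 0.782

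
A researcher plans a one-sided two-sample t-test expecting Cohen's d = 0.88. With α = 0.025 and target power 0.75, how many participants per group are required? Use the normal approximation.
n = 18 per group

Sample size formula (two-sample t-test, normal approximation):
n = 2 · ((z_α + z_β) / d)²

z_α = 1.960 (for α = 0.025, one-sided)
z_β = 0.674 (for power = 0.75)
d = 0.88

n = 2 · ((1.960 + 0.674) / 0.88)²
n = 2 · (2.993)²
n ≈ 17.92
Round up to the next whole number: n = 18 per group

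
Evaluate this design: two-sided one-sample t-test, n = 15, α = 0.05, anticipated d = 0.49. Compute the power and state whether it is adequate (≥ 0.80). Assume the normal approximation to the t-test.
Power ≈ 0.48; the study is underpowered (power < 0.80)

Power calculation (one-sample t-test, normal approximation):
z_β = d · √n - z_{α/2}
z_β = 0.49 · √15 - 1.960
z_β = 0.49 · 3.873 - 1.960
z_β = -0.062

Power = Φ(z_β) = Φ(-0.062) ≈ 0.475

Effect size d = 0.49 is small by Cohen's convention (0.2/0.5/0.8).

Threshold: power ≥ 0.80 is conventionally adequate.
Power ≈ 0.48 → the study is underpowered (power < 0.80).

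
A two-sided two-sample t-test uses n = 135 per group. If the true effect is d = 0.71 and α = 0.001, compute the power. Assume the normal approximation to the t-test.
Power ≈ 0.99

Power calculation (two-sample t-test, normal approximation):
z_β = d · √(n/2) - z_{α/2}
z_β = 0.71 · √(135/2) - 3.291
z_β = 0.71 · 8.216 - 3.291
z_β = 2.543

Power = Φ(z_β) = Φ(2.543) ≈ 0.995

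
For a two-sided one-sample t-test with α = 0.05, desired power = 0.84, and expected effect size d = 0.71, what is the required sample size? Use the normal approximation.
n = 18

Sample size formula (one-sample t-test, normal approximation):
n = ((z_{α/2} + z_β) / d)²

z_{α/2} = 1.960 (for α = 0.05, two-sided)
z_β = 0.994 (for power = 0.84)
d = 0.71

n = ((1.960 + 0.994) / 0.71)²
n = (4.161)²
n ≈ 17.31
Round up to the next whole number: n = 18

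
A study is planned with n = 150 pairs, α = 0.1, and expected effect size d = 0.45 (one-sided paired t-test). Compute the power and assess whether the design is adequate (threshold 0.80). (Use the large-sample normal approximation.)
Power ≈ 1.00; the study is adequately powered (power ≥ 0.80)

Power calculation (paired t-test, normal approximation):
z_β = d · √n - z_α
z_β = 0.45 · √150 - 1.282
z_β = 0.45 · 12.247 - 1.282
z_β = 4.230

Power = Φ(z_β) = Φ(4.230) ≈ 1.000

Effect size d = 0.45 is small by Cohen's convention (0.2/0.5/0.8).

Threshold: power ≥ 0.80 is conventionally adequate.
Power ≈ 1.00 → the study is adequately powered (power ≥ 0.80).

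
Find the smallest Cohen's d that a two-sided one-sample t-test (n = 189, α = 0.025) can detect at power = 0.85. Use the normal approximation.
d ≈ 0.24

Minimum detectable effect (one-sample t-test, normal approximation):
d = (z_{α/2} + z_β) / √n
d = (2.241 + 1.036) / √189
d = 3.278 / 13.748
d ≈ 0.24

By Cohen's convention (0.2 small / 0.5 medium / 0.8 large): small effect.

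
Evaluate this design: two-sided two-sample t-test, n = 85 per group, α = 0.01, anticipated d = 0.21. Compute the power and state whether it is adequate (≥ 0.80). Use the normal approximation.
Power ≈ 0.11; the study is underpowered (power < 0.80)

Power calculation (two-sample t-test, normal approximation):
z_β = d · √(n/2) - z_{α/2}
z_β = 0.21 · √(85/2) - 2.576
z_β = 0.21 · 6.519 - 2.576
z_β = -1.207

Power = Φ(z_β) = Φ(-1.207) ≈ 0.114

Effect size d = 0.21 is small by Cohen's convention (0.2/0.5/0.8).

Threshold: power ≥ 0.80 is conventionally adequate.
Power ≈ 0.11 → the study is underpowered (power < 0.80).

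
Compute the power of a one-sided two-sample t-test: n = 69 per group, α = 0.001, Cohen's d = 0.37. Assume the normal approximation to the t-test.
Power ≈ 0.18

Power calculation (two-sample t-test, normal approximation):
z_β = d · √(n/2) - z_α
z_β = 0.37 · √(69/2) - 3.090
z_β = 0.37 · 5.874 - 3.090
z_β = -0.917

Power = Φ(z_β) = Φ(-0.917) ≈ 0.180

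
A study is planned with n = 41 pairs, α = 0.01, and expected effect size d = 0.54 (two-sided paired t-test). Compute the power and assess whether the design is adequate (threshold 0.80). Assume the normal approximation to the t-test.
Power ≈ 0.81; the study is adequately powered (power ≥ 0.80)

Power calculation (paired t-test, normal approximation):
z_β = d · √n - z_{α/2}
z_β = 0.54 · √41 - 2.576
z_β = 0.54 · 6.403 - 2.576
z_β = 0.882

Power = Φ(z_β) = Φ(0.882) ≈ 0.811

Effect size d = 0.54 is medium by Cohen's convention (0.2/0.5/0.8).

Threshold: power ≥ 0.80 is conventionally adequate.
Power ≈ 0.81 → the study is adequately powered (power ≥ 0.80).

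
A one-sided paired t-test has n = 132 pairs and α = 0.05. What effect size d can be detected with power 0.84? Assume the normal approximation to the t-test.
d ≈ 0.23

Minimum detectable effect (paired t-test, normal approximation):
d = (z_α + z_β) / √n
d = (1.645 + 0.994) / √132
d = 2.639 / 11.489
d ≈ 0.23

By Cohen's convention (0.2 small / 0.5 medium / 0.8 large): small effect.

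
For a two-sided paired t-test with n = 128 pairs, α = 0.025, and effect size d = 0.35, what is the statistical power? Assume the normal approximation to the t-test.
Power ≈ 0.96

Power calculation (paired t-test, normal approximation):
z_β = d · √n - z_{α/2}
z_β = 0.35 · √128 - 2.241
z_β = 0.35 · 11.314 - 2.241
z_β = 1.718

Power = Φ(z_β) = Φ(1.718) ≈ 0.957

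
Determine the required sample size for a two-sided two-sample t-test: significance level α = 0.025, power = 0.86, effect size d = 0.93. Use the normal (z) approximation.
n = 26 per group

Sample size formula (two-sample t-test, normal approximation):
n = 2 · ((z_{α/2} + z_β) / d)²

z_{α/2} = 2.241 (for α = 0.025, two-sided)
z_β = 1.080 (for power = 0.86)
d = 0.93

n = 2 · ((2.241 + 1.080) / 0.93)²
n = 2 · (3.571)²
n ≈ 25.50
Round up to the next whole number: n = 26 per group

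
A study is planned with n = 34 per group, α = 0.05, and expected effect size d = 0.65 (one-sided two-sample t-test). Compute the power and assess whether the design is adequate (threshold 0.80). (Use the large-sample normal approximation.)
Power ≈ 0.85; the study is adequately powered (power ≥ 0.80)

Power calculation (two-sample t-test, normal approximation):
z_β = d · √(n/2) - z_α
z_β = 0.65 · √(34/2) - 1.645
z_β = 0.65 · 4.123 - 1.645
z_β = 1.035

Power = Φ(z_β) = Φ(1.035) ≈ 0.850

Effect size d = 0.65 is medium by Cohen's convention (0.2/0.5/0.8).

Threshold: power ≥ 0.80 is conventionally adequate.
Power ≈ 0.85 → the study is adequately powered (power ≥ 0.80).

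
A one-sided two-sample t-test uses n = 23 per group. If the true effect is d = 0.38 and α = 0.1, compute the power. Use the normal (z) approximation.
Power ≈ 0.50

Power calculation (two-sample t-test, normal approximation):
z_β = d · √(n/2) - z_α
z_β = 0.38 · √(23/2) - 1.282
z_β = 0.38 · 3.391 - 1.282
z_β = 0.007

Power = Φ(z_β) = Φ(0.007) ≈ 0.503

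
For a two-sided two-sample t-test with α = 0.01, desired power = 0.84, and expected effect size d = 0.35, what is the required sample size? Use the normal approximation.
n = 209 per group

Sample size formula (two-sample t-test, normal approximation):
n = 2 · ((z_{α/2} + z_β) / d)²

z_{α/2} = 2.576 (for α = 0.01, two-sided)
z_β = 0.994 (for power = 0.84)
d = 0.35

n = 2 · ((2.576 + 0.994) / 0.35)²
n = 2 · (10.200)²
n ≈ 208.08
Round up to the next whole number: n = 209 per group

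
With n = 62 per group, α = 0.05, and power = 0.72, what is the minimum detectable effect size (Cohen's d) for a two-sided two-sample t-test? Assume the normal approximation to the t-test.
d ≈ 0.46

Minimum detectable effect (two-sample t-test, normal approximation):
d = (z_{α/2} + z_β) / √(n/2)
d = (1.960 + 0.583) / √(62/2)
d = 2.543 / 5.568
d ≈ 0.46

By Cohen's convention (0.2 small / 0.5 medium / 0.8 large): small effect.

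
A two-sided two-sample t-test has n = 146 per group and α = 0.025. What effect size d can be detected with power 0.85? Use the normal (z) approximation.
d ≈ 0.38

Minimum detectable effect (two-sample t-test, normal approximation):
d = (z_{α/2} + z_β) / √(n/2)
d = (2.241 + 1.036) / √(146/2)
d = 3.278 / 8.544
d ≈ 0.38

By Cohen's convention (0.2 small / 0.5 medium / 0.8 large): small effect.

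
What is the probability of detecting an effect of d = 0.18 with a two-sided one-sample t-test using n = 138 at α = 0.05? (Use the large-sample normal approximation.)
Power ≈ 0.56

Power calculation (one-sample t-test, normal approximation):
z_β = d · √n - z_{α/2}
z_β = 0.18 · √138 - 1.960
z_β = 0.18 · 11.747 - 1.960
z_β = 0.155

Power = Φ(z_β) = Φ(0.155) ≈ 0.561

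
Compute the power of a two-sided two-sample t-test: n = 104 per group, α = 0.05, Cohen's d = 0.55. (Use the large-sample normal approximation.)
Power ≈ 0.98

Power calculation (two-sample t-test, normal approximation):
z_β = d · √(n/2) - z_{α/2}
z_β = 0.55 · √(104/2) - 1.960
z_β = 0.55 · 7.211 - 1.960
z_β = 2.006

Power = Φ(z_β) = Φ(2.006) ≈ 0.978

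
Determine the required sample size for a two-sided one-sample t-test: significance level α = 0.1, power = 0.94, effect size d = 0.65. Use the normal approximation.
n = 25

Sample size formula (one-sample t-test, normal approximation):
n = ((z_{α/2} + z_β) / d)²

z_{α/2} = 1.645 (for α = 0.1, two-sided)
z_β = 1.555 (for power = 0.94)
d = 0.65

n = ((1.645 + 1.555) / 0.65)²
n = (4.923)²
n ≈ 24.24
Round up to the next whole number: n = 25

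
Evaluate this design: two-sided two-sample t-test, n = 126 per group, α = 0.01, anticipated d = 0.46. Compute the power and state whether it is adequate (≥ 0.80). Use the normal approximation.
Power ≈ 0.86; the study is adequately powered (power ≥ 0.80)

Power calculation (two-sample t-test, normal approximation):
z_β = d · √(n/2) - z_{α/2}
z_β = 0.46 · √(126/2) - 2.576
z_β = 0.46 · 7.937 - 2.576
z_β = 1.075

Power = Φ(z_β) = Φ(1.075) ≈ 0.859

Effect size d = 0.46 is small by Cohen's convention (0.2/0.5/0.8).

Threshold: power ≥ 0.80 is conventionally adequate.
Power ≈ 0.86 → the study is adequately powered (power ≥ 0.80).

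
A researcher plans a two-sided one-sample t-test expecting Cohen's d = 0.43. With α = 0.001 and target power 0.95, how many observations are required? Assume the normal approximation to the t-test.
n = 132

Sample size formula (one-sample t-test, normal approximation):
n = ((z_{α/2} + z_β) / d)²

z_{α/2} = 3.291 (for α = 0.001, two-sided)
z_β = 1.645 (for power = 0.95)
d = 0.43

n = ((3.291 + 1.645) / 0.43)²
n = (11.479)²
n ≈ 131.77
Round up to the next whole number: n = 132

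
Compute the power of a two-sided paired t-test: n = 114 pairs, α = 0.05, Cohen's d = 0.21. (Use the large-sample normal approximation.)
Power ≈ 0.61

Power calculation (paired t-test, normal approximation):
z_β = d · √n - z_{α/2}
z_β = 0.21 · √114 - 1.960
z_β = 0.21 · 10.677 - 1.960
z_β = 0.282

Power = Φ(z_β) = Φ(0.282) ≈ 0.611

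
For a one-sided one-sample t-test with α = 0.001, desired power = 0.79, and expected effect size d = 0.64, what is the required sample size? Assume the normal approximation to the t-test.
n = 38

Sample size formula (one-sample t-test, normal approximation):
n = ((z_α + z_β) / d)²

z_α = 3.090 (for α = 0.001, one-sided)
z_β = 0.806 (for power = 0.79)
d = 0.64

n = ((3.090 + 0.806) / 0.64)²
n = (6.088)²
n ≈ 37.06
Round up to the next whole number: n = 38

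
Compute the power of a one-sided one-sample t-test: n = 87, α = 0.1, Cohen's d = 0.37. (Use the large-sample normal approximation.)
Power ≈ 0.98

Power calculation (one-sample t-test, normal approximation):
z_β = d · √n - z_α
z_β = 0.37 · √87 - 1.282
z_β = 0.37 · 9.327 - 1.282
z_β = 2.170

Power = Φ(z_β) = Φ(2.170) ≈ 0.985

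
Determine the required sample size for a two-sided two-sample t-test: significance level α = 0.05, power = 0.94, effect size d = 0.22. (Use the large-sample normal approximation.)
n = 511 per group

Sample size formula (two-sample t-test, normal approximation):
n = 2 · ((z_{α/2} + z_β) / d)²

z_{α/2} = 1.960 (for α = 0.05, two-sided)
z_β = 1.555 (for power = 0.94)
d = 0.22

n = 2 · ((1.960 + 1.555) / 0.22)²
n = 2 · (15.977)²
n ≈ 510.53
Round up to the next whole number: n = 511 per group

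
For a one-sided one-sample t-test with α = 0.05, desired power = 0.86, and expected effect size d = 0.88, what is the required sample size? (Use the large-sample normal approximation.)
n = 10

Sample size formula (one-sample t-test, normal approximation):
n = ((z_α + z_β) / d)²

z_α = 1.645 (for α = 0.05, one-sided)
z_β = 1.080 (for power = 0.86)
d = 0.88

n = ((1.645 + 1.080) / 0.88)²
n = (3.097)²
n ≈ 9.59
Round up to the next whole number: n = 10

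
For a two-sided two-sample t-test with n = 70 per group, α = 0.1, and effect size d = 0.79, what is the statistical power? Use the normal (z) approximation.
Power ≈ 1.00

Power calculation (two-sample t-test, normal approximation):
z_β = d · √(n/2) - z_{α/2}
z_β = 0.79 · √(70/2) - 1.645
z_β = 0.79 · 5.916 - 1.645
z_β = 3.029

Power = Φ(z_β) = Φ(3.029) ≈ 0.999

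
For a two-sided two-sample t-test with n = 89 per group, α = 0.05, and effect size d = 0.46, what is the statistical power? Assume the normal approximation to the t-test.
Power ≈ 0.87

Power calculation (two-sample t-test, normal approximation):
z_β = d · √(n/2) - z_{α/2}
z_β = 0.46 · √(89/2) - 1.960
z_β = 0.46 · 6.671 - 1.960
z_β = 1.109

Power = Φ(z_β) = Φ(1.109) ≈ 0.866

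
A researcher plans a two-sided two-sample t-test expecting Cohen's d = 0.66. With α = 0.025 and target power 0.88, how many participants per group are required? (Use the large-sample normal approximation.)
n = 54 per group

Sample size formula (two-sample t-test, normal approximation):
n = 2 · ((z_{α/2} + z_β) / d)²

z_{α/2} = 2.241 (for α = 0.025, two-sided)
z_β = 1.175 (for power = 0.88)
d = 0.66

n = 2 · ((2.241 + 1.175) / 0.66)²
n = 2 · (5.176)²
n ≈ 53.58
Round up to the next whole number: n = 54 per group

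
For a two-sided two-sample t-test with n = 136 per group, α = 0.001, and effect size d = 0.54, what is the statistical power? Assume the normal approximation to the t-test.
Power ≈ 0.88

Power calculation (two-sample t-test, normal approximation):
z_β = d · √(n/2) - z_{α/2}
z_β = 0.54 · √(136/2) - 3.291
z_β = 0.54 · 8.246 - 3.291
z_β = 1.162

Power = Φ(z_β) = Φ(1.162) ≈ 0.877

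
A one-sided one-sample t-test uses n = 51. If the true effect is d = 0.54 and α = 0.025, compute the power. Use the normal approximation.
Power ≈ 0.97

Power calculation (one-sample t-test, normal approximation):
z_β = d · √n - z_α
z_β = 0.54 · √51 - 1.960
z_β = 0.54 · 7.141 - 1.960
z_β = 1.896

Power = Φ(z_β) = Φ(1.896) ≈ 0.971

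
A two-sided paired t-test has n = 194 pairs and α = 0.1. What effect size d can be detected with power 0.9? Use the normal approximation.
d ≈ 0.21

Minimum detectable effect (paired t-test, normal approximation):
d = (z_{α/2} + z_β) / √n
d = (1.645 + 1.282) / √194
d = 2.926 / 13.928
d ≈ 0.21

By Cohen's convention (0.2 small / 0.5 medium / 0.8 large): small effect.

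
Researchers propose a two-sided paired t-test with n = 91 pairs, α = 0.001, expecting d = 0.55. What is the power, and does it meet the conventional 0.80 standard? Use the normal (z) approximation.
Power ≈ 0.97; the study is adequately powered (power ≥ 0.80)

Power calculation (paired t-test, normal approximation):
z_β = d · √n - z_{α/2}
z_β = 0.55 · √91 - 3.291
z_β = 0.55 · 9.539 - 3.291
z_β = 1.956

Power = Φ(z_β) = Φ(1.956) ≈ 0.975

Effect size d = 0.55 is medium by Cohen's convention (0.2/0.5/0.8).

Threshold: power ≥ 0.80 is conventionally adequate.
Power ≈ 0.97 → the study is adequately powered (power ≥ 0.80).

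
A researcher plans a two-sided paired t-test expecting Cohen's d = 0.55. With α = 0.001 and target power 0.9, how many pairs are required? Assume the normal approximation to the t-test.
n = 70 pairs

Sample size formula (paired t-test, normal approximation):
n = ((z_{α/2} + z_β) / d)²

z_{α/2} = 3.291 (for α = 0.001, two-sided)
z_β = 1.282 (for power = 0.9)
d = 0.55

n = ((3.291 + 1.282) / 0.55)²
n = (8.315)²
n ≈ 69.14
Round up to the next whole number: n = 70 pairs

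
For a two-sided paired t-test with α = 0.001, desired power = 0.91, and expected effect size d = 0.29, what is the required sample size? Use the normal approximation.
n = 256 pairs

Sample size formula (paired t-test, normal approximation):
n = ((z_{α/2} + z_β) / d)²

z_{α/2} = 3.291 (for α = 0.001, two-sided)
z_β = 1.341 (for power = 0.91)
d = 0.29

n = ((3.291 + 1.341) / 0.29)²
n = (15.972)²
n ≈ 255.10
Round up to the next whole number: n = 256 pairs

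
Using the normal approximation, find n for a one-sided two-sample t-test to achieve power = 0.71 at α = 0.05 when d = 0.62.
n = 26 per group

Sample size formula (two-sample t-test, normal approximation):
n = 2 · ((z_α + z_β) / d)²

z_α = 1.645 (for α = 0.05, one-sided)
z_β = 0.553 (for power = 0.71)
d = 0.62

n = 2 · ((1.645 + 0.553) / 0.62)²
n = 2 · (3.545)²
n ≈ 25.13
Round up to the next whole number: n = 26 per group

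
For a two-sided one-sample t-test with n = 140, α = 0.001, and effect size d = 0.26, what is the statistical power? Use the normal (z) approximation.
Power ≈ 0.42

Power calculation (one-sample t-test, normal approximation):
z_β = d · √n - z_{α/2}
z_β = 0.26 · √140 - 3.291
z_β = 0.26 · 11.832 - 3.291
z_β = -0.214

Power = Φ(z_β) = Φ(-0.214) ≈ 0.415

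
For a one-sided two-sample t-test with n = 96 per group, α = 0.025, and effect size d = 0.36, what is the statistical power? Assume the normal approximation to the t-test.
Power ≈ 0.70

Power calculation (two-sample t-test, normal approximation):
z_β = d · √(n/2) - z_α
z_β = 0.36 · √(96/2) - 1.960
z_β = 0.36 · 6.928 - 1.960
z_β = 0.534

Power = Φ(z_β) = Φ(0.534) ≈ 0.703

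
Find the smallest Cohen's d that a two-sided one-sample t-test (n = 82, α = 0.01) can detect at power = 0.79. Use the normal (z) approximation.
d ≈ 0.37

Minimum detectable effect (one-sample t-test, normal approximation):
d = (z_{α/2} + z_β) / √n
d = (2.576 + 0.806) / √82
d = 3.382 / 9.055
d ≈ 0.37

By Cohen's convention (0.2 small / 0.5 medium / 0.8 large): small effect.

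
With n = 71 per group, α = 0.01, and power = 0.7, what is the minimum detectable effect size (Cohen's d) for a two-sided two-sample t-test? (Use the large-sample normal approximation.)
d ≈ 0.52

Minimum detectable effect (two-sample t-test, normal approximation):
d = (z_{α/2} + z_β) / √(n/2)
d = (2.576 + 0.524) / √(71/2)
d = 3.100 / 5.958
d ≈ 0.52

By Cohen's convention (0.2 small / 0.5 medium / 0.8 large): medium effect.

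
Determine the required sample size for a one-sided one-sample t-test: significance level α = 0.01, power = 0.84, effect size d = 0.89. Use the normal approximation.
n = 14

Sample size formula (one-sample t-test, normal approximation):
n = ((z_α + z_β) / d)²

z_α = 2.326 (for α = 0.01, one-sided)
z_β = 0.994 (for power = 0.84)
d = 0.89

n = ((2.326 + 0.994) / 0.89)²
n = (3.730)²
n ≈ 13.91
Round up to the next whole number: n = 14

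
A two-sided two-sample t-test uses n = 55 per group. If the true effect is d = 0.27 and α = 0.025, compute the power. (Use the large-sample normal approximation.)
Power ≈ 0.20

Power calculation (two-sample t-test, normal approximation):
z_β = d · √(n/2) - z_{α/2}
z_β = 0.27 · √(55/2) - 2.241
z_β = 0.27 · 5.244 - 2.241
z_β = -0.826

Power = Φ(z_β) = Φ(-0.826) ≈ 0.205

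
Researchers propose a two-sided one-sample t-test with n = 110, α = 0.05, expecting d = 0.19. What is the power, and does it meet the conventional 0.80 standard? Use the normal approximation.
Power ≈ 0.51; the study is underpowered (power < 0.80)

Power calculation (one-sample t-test, normal approximation):
z_β = d · √n - z_{α/2}
z_β = 0.19 · √110 - 1.960
z_β = 0.19 · 10.488 - 1.960
z_β = 0.033

Power = Φ(z_β) = Φ(0.033) ≈ 0.513

Effect size d = 0.19 is very small by Cohen's convention (0.2/0.5/0.8).

Threshold: power ≥ 0.80 is conventionally adequate.
Power ≈ 0.51 → the study is underpowered (power < 0.80).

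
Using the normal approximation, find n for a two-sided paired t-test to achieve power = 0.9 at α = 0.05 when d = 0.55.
n = 35 pairs

Sample size formula (paired t-test, normal approximation):
n = ((z_{α/2} + z_β) / d)²

z_{α/2} = 1.960 (for α = 0.05, two-sided)
z_β = 1.282 (for power = 0.9)
d = 0.55

n = ((1.960 + 1.282) / 0.55)²
n = (5.895)²
n ≈ 34.75
Round up to the next whole number: n = 35 pairs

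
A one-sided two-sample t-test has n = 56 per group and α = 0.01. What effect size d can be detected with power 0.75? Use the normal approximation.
d ≈ 0.57

Minimum detectable effect (two-sample t-test, normal approximation):
d = (z_α + z_β) / √(n/2)
d = (2.326 + 0.674) / √(56/2)
d = 3.001 / 5.292
d ≈ 0.57

By Cohen's convention (0.2 small / 0.5 medium / 0.8 large): medium effect.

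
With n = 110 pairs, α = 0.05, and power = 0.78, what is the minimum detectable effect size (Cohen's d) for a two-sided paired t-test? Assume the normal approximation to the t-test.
d ≈ 0.26

Minimum detectable effect (paired t-test, normal approximation):
d = (z_{α/2} + z_β) / √n
d = (1.960 + 0.772) / √110
d = 2.732 / 10.488
d ≈ 0.26

By Cohen's convention (0.2 small / 0.5 medium / 0.8 large): small effect.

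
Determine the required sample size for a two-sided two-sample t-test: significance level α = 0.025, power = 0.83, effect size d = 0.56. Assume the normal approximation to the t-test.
n = 66 per group

Sample size formula (two-sample t-test, normal approximation):
n = 2 · ((z_{α/2} + z_β) / d)²

z_{α/2} = 2.241 (for α = 0.025, two-sided)
z_β = 0.954 (for power = 0.83)
d = 0.56

n = 2 · ((2.241 + 0.954) / 0.56)²
n = 2 · (5.705)²
n ≈ 65.09
Round up to the next whole number: n = 66 per group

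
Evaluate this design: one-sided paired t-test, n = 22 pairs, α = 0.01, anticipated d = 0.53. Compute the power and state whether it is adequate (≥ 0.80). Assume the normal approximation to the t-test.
Power ≈ 0.56; the study is underpowered (power < 0.80)

Power calculation (paired t-test, normal approximation):
z_β = d · √n - z_α
z_β = 0.53 · √22 - 2.326
z_β = 0.53 · 4.690 - 2.326
z_β = 0.160

Power = Φ(z_β) = Φ(0.160) ≈ 0.563

Effect size d = 0.53 is medium by Cohen's convention (0.2/0.5/0.8).

Threshold: power ≥ 0.80 is conventionally adequate.
Power ≈ 0.56 → the study is underpowered (power < 0.80).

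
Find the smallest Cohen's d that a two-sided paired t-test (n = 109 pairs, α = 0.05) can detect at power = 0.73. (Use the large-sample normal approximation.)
d ≈ 0.25

Minimum detectable effect (paired t-test, normal approximation):
d = (z_{α/2} + z_β) / √n
d = (1.960 + 0.613) / √109
d = 2.573 / 10.440
d ≈ 0.25

By Cohen's convention (0.2 small / 0.5 medium / 0.8 large): small effect.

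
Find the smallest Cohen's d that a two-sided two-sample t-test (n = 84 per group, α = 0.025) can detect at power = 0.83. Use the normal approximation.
d ≈ 0.49

Minimum detectable effect (two-sample t-test, normal approximation):
d = (z_{α/2} + z_β) / √(n/2)
d = (2.241 + 0.954) / √(84/2)
d = 3.196 / 6.481
d ≈ 0.49

By Cohen's convention (0.2 small / 0.5 medium / 0.8 large): small effect.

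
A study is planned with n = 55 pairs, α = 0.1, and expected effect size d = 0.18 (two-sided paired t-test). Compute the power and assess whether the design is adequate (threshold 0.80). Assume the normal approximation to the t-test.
Power ≈ 0.38; the study is underpowered (power < 0.80)

Power calculation (paired t-test, normal approximation):
z_β = d · √n - z_{α/2}
z_β = 0.18 · √55 - 1.645
z_β = 0.18 · 7.416 - 1.645
z_β = -0.310

Power = Φ(z_β) = Φ(-0.310) ≈ 0.378

Effect size d = 0.18 is very small by Cohen's convention (0.2/0.5/0.8).

Threshold: power ≥ 0.80 is conventionally adequate.
Power ≈ 0.38 → the study is underpowered (power < 0.80).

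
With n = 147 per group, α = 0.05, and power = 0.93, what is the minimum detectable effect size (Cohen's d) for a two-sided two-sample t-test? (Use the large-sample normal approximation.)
d ≈ 0.40

Minimum detectable effect (two-sample t-test, normal approximation):
d = (z_{α/2} + z_β) / √(n/2)
d = (1.960 + 1.476) / √(147/2)
d = 3.436 / 8.573
d ≈ 0.40

By Cohen's convention (0.2 small / 0.5 medium / 0.8 large): small effect.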